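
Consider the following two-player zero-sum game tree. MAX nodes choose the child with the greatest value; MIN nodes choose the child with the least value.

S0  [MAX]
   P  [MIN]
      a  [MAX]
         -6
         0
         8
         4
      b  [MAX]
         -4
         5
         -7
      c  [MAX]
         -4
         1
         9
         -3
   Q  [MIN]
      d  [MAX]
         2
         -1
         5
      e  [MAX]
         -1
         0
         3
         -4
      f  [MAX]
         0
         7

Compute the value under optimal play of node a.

a (MAX): max(-6, 0, 8, 4) = 8

8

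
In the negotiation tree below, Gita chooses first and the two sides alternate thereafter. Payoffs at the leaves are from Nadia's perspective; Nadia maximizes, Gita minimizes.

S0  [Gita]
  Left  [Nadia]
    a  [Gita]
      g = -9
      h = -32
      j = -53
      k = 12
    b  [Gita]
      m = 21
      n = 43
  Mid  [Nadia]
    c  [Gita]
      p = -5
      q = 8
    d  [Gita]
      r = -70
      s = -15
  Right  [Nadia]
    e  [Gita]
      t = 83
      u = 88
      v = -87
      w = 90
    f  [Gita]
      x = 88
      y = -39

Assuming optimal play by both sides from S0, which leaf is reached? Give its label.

y

a (Gita): min(-9, -32, -53, 12) = -53
b (Gita): min(21, 43) = 21
Left (Nadia): max(-53, 21) = 21
c (Gita): min(-5, 8) = -5
d (Gita): min(-70, -15) = -70
Mid (Nadia): max(-5, -70) = -5
e (Gita): min(83, 88, -87, 90) = -87
f (Gita): min(88, -39) = -39
Right (Nadia): max(-87, -39) = -39
S0 (Gita): min(21, -5, -39) = -39
At S0, Gita picks Right (lowest: -39).
At Right, Nadia picks f (highest: -39).
At f, Gita picks y (lowest: -39).
Terminal value -39.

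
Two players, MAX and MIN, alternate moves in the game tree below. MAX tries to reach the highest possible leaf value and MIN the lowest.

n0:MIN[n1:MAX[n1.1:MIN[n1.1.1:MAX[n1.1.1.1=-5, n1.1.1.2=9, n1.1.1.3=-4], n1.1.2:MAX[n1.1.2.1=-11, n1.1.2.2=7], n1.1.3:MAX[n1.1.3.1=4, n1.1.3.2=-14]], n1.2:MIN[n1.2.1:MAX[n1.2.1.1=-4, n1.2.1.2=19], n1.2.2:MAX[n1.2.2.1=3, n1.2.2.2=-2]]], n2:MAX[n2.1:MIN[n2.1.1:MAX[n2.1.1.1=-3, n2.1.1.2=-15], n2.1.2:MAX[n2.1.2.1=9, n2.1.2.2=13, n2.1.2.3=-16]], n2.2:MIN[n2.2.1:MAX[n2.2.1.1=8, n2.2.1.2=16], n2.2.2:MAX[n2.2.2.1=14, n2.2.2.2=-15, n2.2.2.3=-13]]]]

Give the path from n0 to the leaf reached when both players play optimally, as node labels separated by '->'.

n0 -> n1 -> n1.1 -> n1.1.3 -> n1.1.3.1

n1.1.1 (MAX): max(-5, 9, -4) = 9
n1.1.2 (MAX): max(-11, 7) = 7
n1.1.3 (MAX): max(4, -14) = 4
n1.1 (MIN): min(9, 7, 4) = 4
n1.2.1 (MAX): max(-4, 19) = 19
n1.2.2 (MAX): max(3, -2) = 3
n1.2 (MIN): min(19, 3) = 3
n1 (MAX): max(4, 3) = 4
n2.1.1 (MAX): max(-3, -15) = -3
n2.1.2 (MAX): max(9, 13, -16) = 13
n2.1 (MIN): min(-3, 13) = -3
n2.2.1 (MAX): max(8, 16) = 16
n2.2.2 (MAX): max(14, -15, -13) = 14
n2.2 (MIN): min(16, 14) = 14
n2 (MAX): max(-3, 14) = 14
n0 (MIN): min(4, 14) = 4
At n0, MIN picks n1 (lowest: 4).
At n1, MAX picks n1.1 (highest: 4).
At n1.1, MIN picks n1.1.3 (lowest: 4).
At n1.1.3, MAX picks n1.1.3.1 (highest: 4).
Terminal value 4.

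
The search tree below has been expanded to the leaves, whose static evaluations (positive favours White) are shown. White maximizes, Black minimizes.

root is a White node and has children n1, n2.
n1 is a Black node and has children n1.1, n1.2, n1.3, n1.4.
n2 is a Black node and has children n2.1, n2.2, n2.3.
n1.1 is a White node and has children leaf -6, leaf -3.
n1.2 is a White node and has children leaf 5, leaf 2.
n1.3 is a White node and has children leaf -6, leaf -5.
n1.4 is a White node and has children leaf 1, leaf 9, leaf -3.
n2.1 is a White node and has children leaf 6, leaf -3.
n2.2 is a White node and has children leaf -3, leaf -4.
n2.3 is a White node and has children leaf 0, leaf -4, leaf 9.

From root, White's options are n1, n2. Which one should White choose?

n2

n1.1 (White): max(-6, -3) = -3
n1.2 (White): max(5, 2) = 5
n1.3 (White): max(-6, -5) = -5
n1.4 (White): max(1, 9, -3) = 9
n1 (Black): min(-3, 5, -5, 9) = -5
n2.1 (White): max(6, -3) = 6
n2.2 (White): max(-3, -4) = -3
n2.3 (White): max(0, -4, 9) = 9
n2 (Black): min(6, -3, 9) = -3
root (White): max(-5, -3) = -3
White at root wants the highest of {n1=-5, n2=-3}, so chooses n2.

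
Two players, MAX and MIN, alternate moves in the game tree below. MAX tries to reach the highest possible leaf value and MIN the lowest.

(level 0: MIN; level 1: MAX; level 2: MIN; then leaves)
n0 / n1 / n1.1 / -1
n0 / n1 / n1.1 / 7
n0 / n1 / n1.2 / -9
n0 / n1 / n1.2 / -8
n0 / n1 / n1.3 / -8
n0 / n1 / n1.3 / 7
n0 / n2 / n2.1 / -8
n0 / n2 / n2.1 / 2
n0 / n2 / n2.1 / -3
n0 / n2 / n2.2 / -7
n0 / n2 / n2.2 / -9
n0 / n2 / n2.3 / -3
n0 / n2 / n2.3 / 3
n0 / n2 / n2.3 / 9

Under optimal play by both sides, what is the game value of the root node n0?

-3

n1.1 (MIN): min(-1, 7) = -1
n1.2 (MIN): min(-9, -8) = -9
n1.3 (MIN): min(-8, 7) = -8
n1 (MAX): max(-1, -9, -8) = -1
n2.1 (MIN): min(-8, 2, -3) = -8
n2.2 (MIN): min(-7, -9) = -9
n2.3 (MIN): min(-3, 3, 9) = -3
n2 (MAX): max(-8, -9, -3) = -3
n0 (MIN): min(-1, -3) = -3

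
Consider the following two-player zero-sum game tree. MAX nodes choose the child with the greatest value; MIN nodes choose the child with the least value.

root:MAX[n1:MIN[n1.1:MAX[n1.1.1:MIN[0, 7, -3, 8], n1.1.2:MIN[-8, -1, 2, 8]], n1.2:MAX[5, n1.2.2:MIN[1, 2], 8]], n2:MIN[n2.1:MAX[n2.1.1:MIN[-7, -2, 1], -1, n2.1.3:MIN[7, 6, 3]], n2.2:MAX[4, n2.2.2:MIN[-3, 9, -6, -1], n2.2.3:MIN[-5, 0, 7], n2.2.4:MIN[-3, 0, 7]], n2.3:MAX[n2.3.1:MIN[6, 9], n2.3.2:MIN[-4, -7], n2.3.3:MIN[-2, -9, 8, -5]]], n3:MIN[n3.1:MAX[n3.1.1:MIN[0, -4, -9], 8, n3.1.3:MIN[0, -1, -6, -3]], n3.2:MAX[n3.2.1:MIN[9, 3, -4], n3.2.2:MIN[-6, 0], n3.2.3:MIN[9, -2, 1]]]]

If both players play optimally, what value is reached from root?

n1.1.1 (MIN): min(0, 7, -3, 8) = -3
n1.1.2 (MIN): min(-8, -1, 2, 8) = -8
n1.1 (MAX): max(-3, -8) = -3
n1.2.2 (MIN): min(1, 2) = 1
n1.2 (MAX): max(5, 1, 8) = 8
n1 (MIN): min(-3, 8) = -3
n2.1.1 (MIN): min(-7, -2, 1) = -7
n2.1.3 (MIN): min(7, 6, 3) = 3
n2.1 (MAX): max(-7, -1, 3) = 3
n2.2.2 (MIN): min(-3, 9, -6, -1) = -6
n2.2.3 (MIN): min(-5, 0, 7) = -5
n2.2.4 (MIN): min(-3, 0, 7) = -3
n2.2 (MAX): max(4, -6, -5, -3) = 4
n2.3.1 (MIN): min(6, 9) = 6
n2.3.2 (MIN): min(-4, -7) = -7
n2.3.3 (MIN): min(-2, -9, 8, -5) = -9
n2.3 (MAX): max(6, -7, -9) = 6
n2 (MIN): min(3, 4, 6) = 3
n3.1.1 (MIN): min(0, -4, -9) = -9
n3.1.3 (MIN): min(0, -1, -6, -3) = -6
n3.1 (MAX): max(-9, 8, -6) = 8
n3.2.1 (MIN): min(9, 3, -4) = -4
n3.2.2 (MIN): min(-6, 0) = -6
n3.2.3 (MIN): min(9, -2, 1) = -2
n3.2 (MAX): max(-4, -6, -2) = -2
n3 (MIN): min(8, -2) = -2
root (MAX): max(-3, 3, -2) = 3

3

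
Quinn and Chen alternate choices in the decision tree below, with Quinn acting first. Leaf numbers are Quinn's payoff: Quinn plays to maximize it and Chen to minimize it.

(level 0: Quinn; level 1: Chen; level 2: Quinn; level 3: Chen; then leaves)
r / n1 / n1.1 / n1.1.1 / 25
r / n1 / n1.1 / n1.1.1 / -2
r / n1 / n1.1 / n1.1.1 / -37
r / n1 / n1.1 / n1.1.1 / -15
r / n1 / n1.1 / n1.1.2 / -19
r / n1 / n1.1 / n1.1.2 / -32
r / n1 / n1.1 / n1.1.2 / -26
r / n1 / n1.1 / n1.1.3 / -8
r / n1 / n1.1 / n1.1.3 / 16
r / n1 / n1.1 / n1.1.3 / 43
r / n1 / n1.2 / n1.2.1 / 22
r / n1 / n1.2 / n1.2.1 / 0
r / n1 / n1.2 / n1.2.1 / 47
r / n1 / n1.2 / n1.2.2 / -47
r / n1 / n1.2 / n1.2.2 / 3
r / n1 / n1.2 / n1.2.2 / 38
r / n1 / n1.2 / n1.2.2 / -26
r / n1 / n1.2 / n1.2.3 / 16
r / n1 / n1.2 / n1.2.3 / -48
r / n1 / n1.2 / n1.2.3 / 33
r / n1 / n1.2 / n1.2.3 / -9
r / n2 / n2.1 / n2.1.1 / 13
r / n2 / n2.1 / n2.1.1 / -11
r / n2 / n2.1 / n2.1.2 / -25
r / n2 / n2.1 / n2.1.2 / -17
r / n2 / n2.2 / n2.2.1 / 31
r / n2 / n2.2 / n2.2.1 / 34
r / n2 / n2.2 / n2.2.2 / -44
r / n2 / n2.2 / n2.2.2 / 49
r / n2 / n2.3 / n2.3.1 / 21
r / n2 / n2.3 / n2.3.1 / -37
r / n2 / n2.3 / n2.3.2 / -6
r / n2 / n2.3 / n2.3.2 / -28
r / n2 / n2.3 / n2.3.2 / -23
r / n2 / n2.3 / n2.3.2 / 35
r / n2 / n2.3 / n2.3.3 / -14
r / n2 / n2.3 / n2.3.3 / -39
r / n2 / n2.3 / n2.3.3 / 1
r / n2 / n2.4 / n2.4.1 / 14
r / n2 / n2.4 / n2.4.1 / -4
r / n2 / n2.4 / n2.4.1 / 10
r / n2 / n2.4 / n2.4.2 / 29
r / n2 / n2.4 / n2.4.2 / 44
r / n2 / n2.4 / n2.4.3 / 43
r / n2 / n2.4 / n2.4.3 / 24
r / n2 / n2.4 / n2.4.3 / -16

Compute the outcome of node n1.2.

0

n1.2.1 (Chen): min(22, 0, 47) = 0
n1.2.2 (Chen): min(-47, 3, 38, -26) = -47
n1.2.3 (Chen): min(16, -48, 33, -9) = -48
n1.2 (Quinn): max(0, -47, -48) = 0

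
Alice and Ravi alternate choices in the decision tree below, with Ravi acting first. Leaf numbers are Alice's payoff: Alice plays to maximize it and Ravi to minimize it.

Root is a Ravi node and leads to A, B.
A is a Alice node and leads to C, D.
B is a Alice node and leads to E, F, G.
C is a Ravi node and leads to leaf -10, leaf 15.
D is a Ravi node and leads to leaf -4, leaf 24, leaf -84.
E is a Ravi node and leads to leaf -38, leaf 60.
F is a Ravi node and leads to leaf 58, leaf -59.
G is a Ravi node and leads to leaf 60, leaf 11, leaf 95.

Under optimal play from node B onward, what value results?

E (Ravi): min(-38, 60) = -38
F (Ravi): min(58, -59) = -59
G (Ravi): min(60, 11, 95) = 11
B (Alice): max(-38, -59, 11) = 11

11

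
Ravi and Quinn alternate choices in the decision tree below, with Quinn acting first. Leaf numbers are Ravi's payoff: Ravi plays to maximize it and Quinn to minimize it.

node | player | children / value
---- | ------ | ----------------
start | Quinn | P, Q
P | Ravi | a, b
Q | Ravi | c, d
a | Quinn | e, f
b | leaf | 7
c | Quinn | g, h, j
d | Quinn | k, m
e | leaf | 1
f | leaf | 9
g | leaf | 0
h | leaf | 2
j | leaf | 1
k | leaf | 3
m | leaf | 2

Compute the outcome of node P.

a (Quinn): min(1, 9) = 1
P (Ravi): max(1, 7) = 7

7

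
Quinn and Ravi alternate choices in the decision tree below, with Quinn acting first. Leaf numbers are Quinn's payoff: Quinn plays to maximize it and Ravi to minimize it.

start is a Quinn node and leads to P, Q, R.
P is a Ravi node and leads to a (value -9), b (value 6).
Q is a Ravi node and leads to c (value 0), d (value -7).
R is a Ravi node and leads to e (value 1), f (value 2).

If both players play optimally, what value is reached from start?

P (Ravi): min(-9, 6) = -9
Q (Ravi): min(0, -7) = -7
R (Ravi): min(1, 2) = 1
start (Quinn): max(-9, -7, 1) = 1

1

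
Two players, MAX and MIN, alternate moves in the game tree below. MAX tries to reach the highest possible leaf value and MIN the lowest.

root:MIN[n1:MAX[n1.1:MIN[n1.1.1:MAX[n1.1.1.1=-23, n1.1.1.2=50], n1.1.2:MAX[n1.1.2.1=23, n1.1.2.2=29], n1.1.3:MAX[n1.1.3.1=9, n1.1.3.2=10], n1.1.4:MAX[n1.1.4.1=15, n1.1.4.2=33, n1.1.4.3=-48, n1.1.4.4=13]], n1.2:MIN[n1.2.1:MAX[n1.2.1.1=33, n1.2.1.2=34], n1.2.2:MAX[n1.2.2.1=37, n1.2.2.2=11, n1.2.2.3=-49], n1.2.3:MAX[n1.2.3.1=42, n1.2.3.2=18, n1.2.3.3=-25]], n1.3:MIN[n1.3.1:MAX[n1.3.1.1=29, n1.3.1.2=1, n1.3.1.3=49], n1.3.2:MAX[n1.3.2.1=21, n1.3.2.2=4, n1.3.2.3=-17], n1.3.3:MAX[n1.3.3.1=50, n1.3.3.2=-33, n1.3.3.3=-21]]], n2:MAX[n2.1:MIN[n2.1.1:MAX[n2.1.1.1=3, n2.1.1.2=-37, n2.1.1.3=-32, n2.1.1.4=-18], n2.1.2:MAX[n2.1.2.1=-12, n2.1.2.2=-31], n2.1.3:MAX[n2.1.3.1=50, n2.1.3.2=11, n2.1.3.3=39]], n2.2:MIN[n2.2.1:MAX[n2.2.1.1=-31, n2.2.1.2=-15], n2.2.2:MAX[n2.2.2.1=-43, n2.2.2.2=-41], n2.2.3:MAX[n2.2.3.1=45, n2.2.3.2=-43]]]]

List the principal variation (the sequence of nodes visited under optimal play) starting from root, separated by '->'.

n1.1.1 (MAX): max(-23, 50) = 50
n1.1.2 (MAX): max(23, 29) = 29
n1.1.3 (MAX): max(9, 10) = 10
n1.1.4 (MAX): max(15, 33, -48, 13) = 33
n1.1 (MIN): min(50, 29, 10, 33) = 10
n1.2.1 (MAX): max(33, 34) = 34
n1.2.2 (MAX): max(37, 11, -49) = 37
n1.2.3 (MAX): max(42, 18, -25) = 42
n1.2 (MIN): min(34, 37, 42) = 34
n1.3.1 (MAX): max(29, 1, 49) = 49
n1.3.2 (MAX): max(21, 4, -17) = 21
n1.3.3 (MAX): max(50, -33, -21) = 50
n1.3 (MIN): min(49, 21, 50) = 21
n1 (MAX): max(10, 34, 21) = 34
n2.1.1 (MAX): max(3, -37, -32, -18) = 3
n2.1.2 (MAX): max(-12, -31) = -12
n2.1.3 (MAX): max(50, 11, 39) = 50
n2.1 (MIN): min(3, -12, 50) = -12
n2.2.1 (MAX): max(-31, -15) = -15
n2.2.2 (MAX): max(-43, -41) = -41
n2.2.3 (MAX): max(45, -43) = 45
n2.2 (MIN): min(-15, -41, 45) = -41
n2 (MAX): max(-12, -41) = -12
root (MIN): min(34, -12) = -12
At root, MIN picks n2 (lowest: -12).
At n2, MAX picks n2.1 (highest: -12).
At n2.1, MIN picks n2.1.2 (lowest: -12).
At n2.1.2, MAX picks n2.1.2.1 (highest: -12).
Terminal value -12.

root -> n2 -> n2.1 -> n2.1.2 -> n2.1.2.1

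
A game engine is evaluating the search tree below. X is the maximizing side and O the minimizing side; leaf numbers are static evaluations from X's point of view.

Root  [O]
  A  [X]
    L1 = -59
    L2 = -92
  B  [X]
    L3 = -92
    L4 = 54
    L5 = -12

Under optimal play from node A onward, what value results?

-59

A (X): max(-59, -92) = -59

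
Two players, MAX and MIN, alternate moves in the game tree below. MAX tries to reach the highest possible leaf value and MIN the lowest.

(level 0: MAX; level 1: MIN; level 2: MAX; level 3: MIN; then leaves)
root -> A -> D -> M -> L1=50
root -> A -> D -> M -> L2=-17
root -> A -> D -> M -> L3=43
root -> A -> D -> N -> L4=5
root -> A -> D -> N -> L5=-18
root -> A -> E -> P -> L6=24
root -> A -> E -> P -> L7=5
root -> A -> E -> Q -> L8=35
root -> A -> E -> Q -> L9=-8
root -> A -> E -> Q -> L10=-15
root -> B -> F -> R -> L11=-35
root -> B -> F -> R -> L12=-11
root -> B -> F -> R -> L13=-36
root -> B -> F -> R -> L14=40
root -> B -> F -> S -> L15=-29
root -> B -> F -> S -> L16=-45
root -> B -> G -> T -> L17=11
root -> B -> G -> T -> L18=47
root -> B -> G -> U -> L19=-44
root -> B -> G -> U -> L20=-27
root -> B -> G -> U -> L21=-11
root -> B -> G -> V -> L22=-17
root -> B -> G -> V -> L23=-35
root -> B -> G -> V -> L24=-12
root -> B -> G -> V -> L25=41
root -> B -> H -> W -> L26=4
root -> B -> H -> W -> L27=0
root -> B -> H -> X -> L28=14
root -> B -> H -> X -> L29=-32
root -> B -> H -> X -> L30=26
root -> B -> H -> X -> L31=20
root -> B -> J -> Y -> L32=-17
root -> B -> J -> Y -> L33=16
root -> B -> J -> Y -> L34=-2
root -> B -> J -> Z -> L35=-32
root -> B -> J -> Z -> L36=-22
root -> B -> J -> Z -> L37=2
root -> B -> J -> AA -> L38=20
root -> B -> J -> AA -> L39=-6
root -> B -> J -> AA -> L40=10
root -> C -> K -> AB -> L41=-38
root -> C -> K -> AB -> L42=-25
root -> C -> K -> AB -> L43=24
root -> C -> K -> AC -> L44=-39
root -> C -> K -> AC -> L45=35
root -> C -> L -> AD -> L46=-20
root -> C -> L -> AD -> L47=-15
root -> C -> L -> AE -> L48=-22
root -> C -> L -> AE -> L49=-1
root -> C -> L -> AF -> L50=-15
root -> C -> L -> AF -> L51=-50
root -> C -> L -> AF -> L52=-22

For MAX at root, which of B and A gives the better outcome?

R (MIN): min(-35, -11, -36, 40) = -36
S (MIN): min(-29, -45) = -45
F (MAX): max(-36, -45) = -36
T (MIN): min(11, 47) = 11
U (MIN): min(-44, -27, -11) = -44
V (MIN): min(-17, -35, -12, 41) = -35
G (MAX): max(11, -44, -35) = 11
W (MIN): min(4, 0) = 0
X (MIN): min(14, -32, 26, 20) = -32
H (MAX): max(0, -32) = 0
Y (MIN): min(-17, 16, -2) = -17
Z (MIN): min(-32, -22, 2) = -32
AA (MIN): min(20, -6, 10) = -6
J (MAX): max(-17, -32, -6) = -6
B (MIN): min(-36, 11, 0, -6) = -36
M (MIN): min(50, -17, 43) = -17
N (MIN): min(5, -18) = -18
D (MAX): max(-17, -18) = -17
P (MIN): min(24, 5) = 5
Q (MIN): min(35, -8, -15) = -15
E (MAX): max(5, -15) = 5
A (MIN): min(-17, 5) = -17
MAX prefers the higher value; B=-36, A=-17. A is better since -17 > -36.

A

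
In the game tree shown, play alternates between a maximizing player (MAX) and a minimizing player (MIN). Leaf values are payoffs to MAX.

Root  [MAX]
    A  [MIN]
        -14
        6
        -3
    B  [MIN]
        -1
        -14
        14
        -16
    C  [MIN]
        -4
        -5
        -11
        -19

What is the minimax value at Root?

A (MIN): min(-14, 6, -3) = -14
B (MIN): min(-1, -14, 14, -16) = -16
C (MIN): min(-4, -5, -11, -19) = -19
Root (MAX): max(-14, -16, -19) = -14

-14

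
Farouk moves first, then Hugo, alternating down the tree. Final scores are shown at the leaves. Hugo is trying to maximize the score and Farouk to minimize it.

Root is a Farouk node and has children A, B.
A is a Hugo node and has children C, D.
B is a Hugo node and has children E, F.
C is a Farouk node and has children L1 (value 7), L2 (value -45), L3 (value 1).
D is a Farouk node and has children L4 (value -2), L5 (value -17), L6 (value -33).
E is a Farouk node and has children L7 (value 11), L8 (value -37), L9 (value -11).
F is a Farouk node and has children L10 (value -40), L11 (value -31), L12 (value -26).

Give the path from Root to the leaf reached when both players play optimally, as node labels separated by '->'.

C (Farouk): min(7, -45, 1) = -45
D (Farouk): min(-2, -17, -33) = -33
A (Hugo): max(-45, -33) = -33
E (Farouk): min(11, -37, -11) = -37
F (Farouk): min(-40, -31, -26) = -40
B (Hugo): max(-37, -40) = -37
Root (Farouk): min(-33, -37) = -37
At Root, Farouk picks B (lowest: -37).
At B, Hugo picks E (highest: -37).
At E, Farouk picks L8 (lowest: -37).
Terminal value -37.

Root -> B -> E -> L8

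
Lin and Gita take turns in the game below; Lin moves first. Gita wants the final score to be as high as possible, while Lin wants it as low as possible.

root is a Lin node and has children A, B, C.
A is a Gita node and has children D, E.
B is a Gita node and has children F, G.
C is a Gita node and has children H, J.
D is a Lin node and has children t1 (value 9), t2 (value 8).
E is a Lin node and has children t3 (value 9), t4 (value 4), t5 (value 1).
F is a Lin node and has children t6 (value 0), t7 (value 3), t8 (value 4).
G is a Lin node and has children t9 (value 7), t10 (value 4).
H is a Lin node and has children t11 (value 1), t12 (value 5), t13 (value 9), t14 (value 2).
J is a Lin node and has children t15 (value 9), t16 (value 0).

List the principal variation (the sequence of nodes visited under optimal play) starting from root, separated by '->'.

D (Lin): min(9, 8) = 8
E (Lin): min(9, 4, 1) = 1
A (Gita): max(8, 1) = 8
F (Lin): min(0, 3, 4) = 0
G (Lin): min(7, 4) = 4
B (Gita): max(0, 4) = 4
H (Lin): min(1, 5, 9, 2) = 1
J (Lin): min(9, 0) = 0
C (Gita): max(1, 0) = 1
root (Lin): min(8, 4, 1) = 1
At root, Lin picks C (lowest: 1).
At C, Gita picks H (highest: 1).
At H, Lin picks t11 (lowest: 1).
Terminal value 1.

root -> C -> H -> t11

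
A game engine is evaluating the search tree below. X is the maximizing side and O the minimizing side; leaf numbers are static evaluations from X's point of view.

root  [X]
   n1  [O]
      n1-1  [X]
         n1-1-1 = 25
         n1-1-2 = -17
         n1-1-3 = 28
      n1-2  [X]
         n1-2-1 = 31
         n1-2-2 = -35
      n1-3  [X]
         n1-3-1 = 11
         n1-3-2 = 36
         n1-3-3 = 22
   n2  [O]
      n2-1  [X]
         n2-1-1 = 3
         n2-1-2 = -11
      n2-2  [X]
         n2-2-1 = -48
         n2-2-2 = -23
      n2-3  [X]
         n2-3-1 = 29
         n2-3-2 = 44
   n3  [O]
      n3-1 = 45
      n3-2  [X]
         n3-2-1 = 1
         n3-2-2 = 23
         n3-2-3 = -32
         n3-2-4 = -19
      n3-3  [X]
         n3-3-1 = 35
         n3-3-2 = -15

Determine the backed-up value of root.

n1-1 (X): max(25, -17, 28) = 28
n1-2 (X): max(31, -35) = 31
n1-3 (X): max(11, 36, 22) = 36
n1 (O): min(28, 31, 36) = 28
n2-1 (X): max(3, -11) = 3
n2-2 (X): max(-48, -23) = -23
n2-3 (X): max(29, 44) = 44
n2 (O): min(3, -23, 44) = -23
n3-2 (X): max(1, 23, -32, -19) = 23
n3-3 (X): max(35, -15) = 35
n3 (O): min(45, 23, 35) = 23
root (X): max(28, -23, 23) = 28

28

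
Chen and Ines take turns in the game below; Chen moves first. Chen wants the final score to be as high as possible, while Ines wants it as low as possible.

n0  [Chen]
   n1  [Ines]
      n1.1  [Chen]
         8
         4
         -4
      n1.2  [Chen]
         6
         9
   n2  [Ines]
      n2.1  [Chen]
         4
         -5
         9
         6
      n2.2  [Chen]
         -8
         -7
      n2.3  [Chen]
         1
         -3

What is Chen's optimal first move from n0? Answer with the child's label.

n1.1 (Chen): max(8, 4, -4) = 8
n1.2 (Chen): max(6, 9) = 9
n1 (Ines): min(8, 9) = 8
n2.1 (Chen): max(4, -5, 9, 6) = 9
n2.2 (Chen): max(-8, -7) = -7
n2.3 (Chen): max(1, -3) = 1
n2 (Ines): min(9, -7, 1) = -7
n0 (Chen): max(8, -7) = 8
Chen at n0 wants the highest of {n1=8, n2=-7}, so chooses n1.

n1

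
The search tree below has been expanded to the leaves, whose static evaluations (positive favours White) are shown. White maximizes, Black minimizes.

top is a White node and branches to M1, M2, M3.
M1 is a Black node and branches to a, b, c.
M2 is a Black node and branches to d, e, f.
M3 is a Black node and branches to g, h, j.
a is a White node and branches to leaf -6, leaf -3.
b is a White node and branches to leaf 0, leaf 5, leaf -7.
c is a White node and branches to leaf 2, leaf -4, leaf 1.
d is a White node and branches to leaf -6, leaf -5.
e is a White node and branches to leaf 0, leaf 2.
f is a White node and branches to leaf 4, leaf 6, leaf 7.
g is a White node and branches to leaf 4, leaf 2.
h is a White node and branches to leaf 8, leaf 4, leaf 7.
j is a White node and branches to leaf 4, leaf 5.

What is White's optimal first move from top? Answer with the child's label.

M3

a (White): max(-6, -3) = -3
b (White): max(0, 5, -7) = 5
c (White): max(2, -4, 1) = 2
M1 (Black): min(-3, 5, 2) = -3
d (White): max(-6, -5) = -5
e (White): max(0, 2) = 2
f (White): max(4, 6, 7) = 7
M2 (Black): min(-5, 2, 7) = -5
g (White): max(4, 2) = 4
h (White): max(8, 4, 7) = 8
j (White): max(4, 5) = 5
M3 (Black): min(4, 8, 5) = 4
top (White): max(-3, -5, 4) = 4
White at top wants the highest of {M1=-3, M2=-5, M3=4}, so chooses M3.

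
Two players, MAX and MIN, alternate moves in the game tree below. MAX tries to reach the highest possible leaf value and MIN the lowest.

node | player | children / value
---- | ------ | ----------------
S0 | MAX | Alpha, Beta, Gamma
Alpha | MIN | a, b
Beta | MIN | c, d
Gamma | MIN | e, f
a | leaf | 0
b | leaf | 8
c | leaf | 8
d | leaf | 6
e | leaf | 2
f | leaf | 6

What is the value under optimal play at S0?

6

Alpha (MIN): min(0, 8) = 0
Beta (MIN): min(8, 6) = 6
Gamma (MIN): min(2, 6) = 2
S0 (MAX): max(0, 6, 2) = 6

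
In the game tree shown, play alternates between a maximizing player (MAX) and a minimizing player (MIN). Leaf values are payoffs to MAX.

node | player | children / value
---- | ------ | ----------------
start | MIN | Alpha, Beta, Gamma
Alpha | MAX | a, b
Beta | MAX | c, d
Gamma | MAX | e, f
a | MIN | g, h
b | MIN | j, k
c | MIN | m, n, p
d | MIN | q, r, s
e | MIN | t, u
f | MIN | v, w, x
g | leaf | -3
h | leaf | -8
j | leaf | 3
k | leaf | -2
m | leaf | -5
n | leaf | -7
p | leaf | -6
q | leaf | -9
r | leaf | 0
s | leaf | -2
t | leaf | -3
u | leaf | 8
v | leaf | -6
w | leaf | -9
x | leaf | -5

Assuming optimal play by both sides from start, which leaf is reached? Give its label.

a (MIN): min(-3, -8) = -8
b (MIN): min(3, -2) = -2
Alpha (MAX): max(-8, -2) = -2
c (MIN): min(-5, -7, -6) = -7
d (MIN): min(-9, 0, -2) = -9
Beta (MAX): max(-7, -9) = -7
e (MIN): min(-3, 8) = -3
f (MIN): min(-6, -9, -5) = -9
Gamma (MAX): max(-3, -9) = -3
start (MIN): min(-2, -7, -3) = -7
At start, MIN picks Beta (lowest: -7).
At Beta, MAX picks c (highest: -7).
At c, MIN picks n (lowest: -7).
Terminal value -7.

n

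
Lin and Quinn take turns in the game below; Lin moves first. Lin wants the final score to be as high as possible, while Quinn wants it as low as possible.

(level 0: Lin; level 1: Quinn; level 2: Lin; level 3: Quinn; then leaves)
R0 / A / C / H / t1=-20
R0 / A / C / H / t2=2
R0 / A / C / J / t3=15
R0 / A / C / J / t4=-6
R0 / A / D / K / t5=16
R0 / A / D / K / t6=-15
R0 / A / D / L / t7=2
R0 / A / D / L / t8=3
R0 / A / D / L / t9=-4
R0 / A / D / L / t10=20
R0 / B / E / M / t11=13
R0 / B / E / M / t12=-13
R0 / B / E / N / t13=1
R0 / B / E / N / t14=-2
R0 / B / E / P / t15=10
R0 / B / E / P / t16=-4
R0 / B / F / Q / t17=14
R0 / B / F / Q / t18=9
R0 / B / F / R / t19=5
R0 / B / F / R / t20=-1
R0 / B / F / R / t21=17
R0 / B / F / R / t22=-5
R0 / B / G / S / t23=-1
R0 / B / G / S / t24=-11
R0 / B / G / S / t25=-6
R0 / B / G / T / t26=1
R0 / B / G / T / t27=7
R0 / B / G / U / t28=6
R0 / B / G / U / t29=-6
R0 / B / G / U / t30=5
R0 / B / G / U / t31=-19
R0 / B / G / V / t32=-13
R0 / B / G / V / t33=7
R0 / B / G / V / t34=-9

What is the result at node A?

H (Quinn): min(-20, 2) = -20
J (Quinn): min(15, -6) = -6
C (Lin): max(-20, -6) = -6
K (Quinn): min(16, -15) = -15
L (Quinn): min(2, 3, -4, 20) = -4
D (Lin): max(-15, -4) = -4
A (Quinn): min(-6, -4) = -6

-6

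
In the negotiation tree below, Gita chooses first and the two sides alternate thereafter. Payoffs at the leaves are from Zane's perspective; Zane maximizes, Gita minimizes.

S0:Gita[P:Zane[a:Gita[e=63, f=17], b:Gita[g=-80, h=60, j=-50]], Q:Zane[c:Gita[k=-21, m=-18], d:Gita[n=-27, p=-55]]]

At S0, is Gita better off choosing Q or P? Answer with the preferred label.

Q

c (Gita): min(-21, -18) = -21
d (Gita): min(-27, -55) = -55
Q (Zane): max(-21, -55) = -21
a (Gita): min(63, 17) = 17
b (Gita): min(-80, 60, -50) = -80
P (Zane): max(17, -80) = 17
Gita prefers the lower value; Q=-21, P=17. Q is better since -21 < 17.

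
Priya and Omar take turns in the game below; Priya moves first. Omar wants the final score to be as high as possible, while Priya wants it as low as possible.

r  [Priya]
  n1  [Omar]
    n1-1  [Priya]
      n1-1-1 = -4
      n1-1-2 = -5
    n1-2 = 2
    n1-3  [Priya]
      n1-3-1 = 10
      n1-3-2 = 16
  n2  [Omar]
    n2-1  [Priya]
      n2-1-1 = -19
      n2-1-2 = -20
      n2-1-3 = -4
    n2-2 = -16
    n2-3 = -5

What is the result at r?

-5

n1-1 (Priya): min(-4, -5) = -5
n1-3 (Priya): min(10, 16) = 10
n1 (Omar): max(-5, 2, 10) = 10
n2-1 (Priya): min(-19, -20, -4) = -20
n2 (Omar): max(-20, -16, -5) = -5
r (Priya): min(10, -5) = -5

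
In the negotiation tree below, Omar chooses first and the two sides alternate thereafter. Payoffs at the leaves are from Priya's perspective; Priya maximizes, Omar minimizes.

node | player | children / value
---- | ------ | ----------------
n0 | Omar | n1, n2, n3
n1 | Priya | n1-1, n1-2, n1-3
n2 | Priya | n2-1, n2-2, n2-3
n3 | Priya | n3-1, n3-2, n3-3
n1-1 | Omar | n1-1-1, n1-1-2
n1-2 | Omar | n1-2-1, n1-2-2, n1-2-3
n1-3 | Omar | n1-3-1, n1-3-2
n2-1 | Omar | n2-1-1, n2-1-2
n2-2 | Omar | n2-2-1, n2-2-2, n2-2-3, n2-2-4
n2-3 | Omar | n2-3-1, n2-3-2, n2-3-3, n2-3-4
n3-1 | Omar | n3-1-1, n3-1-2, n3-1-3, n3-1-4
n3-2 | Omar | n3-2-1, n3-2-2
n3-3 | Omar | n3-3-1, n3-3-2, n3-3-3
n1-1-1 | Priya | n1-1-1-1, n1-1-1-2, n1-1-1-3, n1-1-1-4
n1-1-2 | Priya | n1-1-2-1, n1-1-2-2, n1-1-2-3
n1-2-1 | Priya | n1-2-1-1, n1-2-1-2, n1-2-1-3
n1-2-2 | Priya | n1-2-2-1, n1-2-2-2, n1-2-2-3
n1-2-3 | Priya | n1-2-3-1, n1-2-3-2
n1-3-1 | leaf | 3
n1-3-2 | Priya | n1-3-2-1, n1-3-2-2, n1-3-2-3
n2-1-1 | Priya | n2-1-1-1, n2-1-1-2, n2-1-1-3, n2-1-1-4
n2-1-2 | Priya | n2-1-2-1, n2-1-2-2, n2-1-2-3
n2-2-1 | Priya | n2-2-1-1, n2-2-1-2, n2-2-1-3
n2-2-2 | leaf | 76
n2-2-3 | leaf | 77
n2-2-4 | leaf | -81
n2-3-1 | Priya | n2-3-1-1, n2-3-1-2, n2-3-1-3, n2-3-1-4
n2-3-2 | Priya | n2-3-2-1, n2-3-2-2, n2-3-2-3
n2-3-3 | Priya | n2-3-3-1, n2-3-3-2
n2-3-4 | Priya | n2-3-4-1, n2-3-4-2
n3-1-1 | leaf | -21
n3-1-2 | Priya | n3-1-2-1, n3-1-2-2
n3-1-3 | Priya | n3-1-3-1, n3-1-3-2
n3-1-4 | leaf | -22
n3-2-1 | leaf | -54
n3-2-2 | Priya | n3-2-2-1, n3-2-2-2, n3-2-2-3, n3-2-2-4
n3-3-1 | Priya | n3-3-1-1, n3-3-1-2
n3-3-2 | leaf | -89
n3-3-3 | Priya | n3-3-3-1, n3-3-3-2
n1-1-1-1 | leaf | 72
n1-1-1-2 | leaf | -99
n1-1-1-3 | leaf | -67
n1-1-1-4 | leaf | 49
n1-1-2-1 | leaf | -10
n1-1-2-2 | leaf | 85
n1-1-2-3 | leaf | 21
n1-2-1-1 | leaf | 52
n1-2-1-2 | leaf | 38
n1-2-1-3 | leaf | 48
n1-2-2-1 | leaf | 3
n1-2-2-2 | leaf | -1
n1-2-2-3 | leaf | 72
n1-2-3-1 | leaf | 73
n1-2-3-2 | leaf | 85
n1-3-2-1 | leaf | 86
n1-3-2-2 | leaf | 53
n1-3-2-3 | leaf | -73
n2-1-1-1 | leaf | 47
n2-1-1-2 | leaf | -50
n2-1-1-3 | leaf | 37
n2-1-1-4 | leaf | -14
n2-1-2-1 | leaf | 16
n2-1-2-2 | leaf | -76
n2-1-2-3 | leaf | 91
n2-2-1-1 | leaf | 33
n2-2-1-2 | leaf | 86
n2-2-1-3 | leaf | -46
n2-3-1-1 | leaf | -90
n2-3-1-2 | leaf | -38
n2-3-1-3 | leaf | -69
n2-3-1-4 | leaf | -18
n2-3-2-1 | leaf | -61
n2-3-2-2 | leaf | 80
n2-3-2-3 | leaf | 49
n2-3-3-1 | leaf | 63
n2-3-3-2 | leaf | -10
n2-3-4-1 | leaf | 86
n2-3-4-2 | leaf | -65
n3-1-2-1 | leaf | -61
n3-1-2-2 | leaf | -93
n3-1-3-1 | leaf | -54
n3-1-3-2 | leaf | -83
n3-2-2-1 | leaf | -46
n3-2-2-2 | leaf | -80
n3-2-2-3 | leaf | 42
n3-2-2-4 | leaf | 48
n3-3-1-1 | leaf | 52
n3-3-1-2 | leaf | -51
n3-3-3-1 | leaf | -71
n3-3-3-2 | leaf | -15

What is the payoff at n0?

-54

n1-1-1 (Priya): max(72, -99, -67, 49) = 72
n1-1-2 (Priya): max(-10, 85, 21) = 85
n1-1 (Omar): min(72, 85) = 72
n1-2-1 (Priya): max(52, 38, 48) = 52
n1-2-2 (Priya): max(3, -1, 72) = 72
n1-2-3 (Priya): max(73, 85) = 85
n1-2 (Omar): min(52, 72, 85) = 52
n1-3-2 (Priya): max(86, 53, -73) = 86
n1-3 (Omar): min(3, 86) = 3
n1 (Priya): max(72, 52, 3) = 72
n2-1-1 (Priya): max(47, -50, 37, -14) = 47
n2-1-2 (Priya): max(16, -76, 91) = 91
n2-1 (Omar): min(47, 91) = 47
n2-2-1 (Priya): max(33, 86, -46) = 86
n2-2 (Omar): min(86, 76, 77, -81) = -81
n2-3-1 (Priya): max(-90, -38, -69, -18) = -18
n2-3-2 (Priya): max(-61, 80, 49) = 80
n2-3-3 (Priya): max(63, -10) = 63
n2-3-4 (Priya): max(86, -65) = 86
n2-3 (Omar): min(-18, 80, 63, 86) = -18
n2 (Priya): max(47, -81, -18) = 47
n3-1-2 (Priya): max(-61, -93) = -61
n3-1-3 (Priya): max(-54, -83) = -54
n3-1 (Omar): min(-21, -61, -54, -22) = -61
n3-2-2 (Priya): max(-46, -80, 42, 48) = 48
n3-2 (Omar): min(-54, 48) = -54
n3-3-1 (Priya): max(52, -51) = 52
n3-3-3 (Priya): max(-71, -15) = -15
n3-3 (Omar): min(52, -89, -15) = -89
n3 (Priya): max(-61, -54, -89) = -54
n0 (Omar): min(72, 47, -54) = -54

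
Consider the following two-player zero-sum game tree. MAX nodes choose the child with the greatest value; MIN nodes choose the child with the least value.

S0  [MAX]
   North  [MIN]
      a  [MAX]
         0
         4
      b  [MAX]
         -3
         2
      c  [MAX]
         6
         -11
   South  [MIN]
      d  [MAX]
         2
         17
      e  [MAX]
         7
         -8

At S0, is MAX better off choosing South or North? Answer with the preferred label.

South

d (MAX): max(2, 17) = 17
e (MAX): max(7, -8) = 7
South (MIN): min(17, 7) = 7
a (MAX): max(0, 4) = 4
b (MAX): max(-3, 2) = 2
c (MAX): max(6, -11) = 6
North (MIN): min(4, 2, 6) = 2
MAX prefers the higher value; South=7, North=2. South is better since 7 > 2.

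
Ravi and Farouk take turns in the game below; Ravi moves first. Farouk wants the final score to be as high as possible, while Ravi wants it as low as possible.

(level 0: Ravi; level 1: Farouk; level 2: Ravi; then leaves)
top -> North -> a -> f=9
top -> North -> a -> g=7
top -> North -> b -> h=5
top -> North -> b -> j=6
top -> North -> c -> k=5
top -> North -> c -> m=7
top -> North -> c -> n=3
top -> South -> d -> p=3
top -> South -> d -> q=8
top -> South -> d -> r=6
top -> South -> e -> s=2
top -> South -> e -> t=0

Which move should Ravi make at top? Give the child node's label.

a (Ravi): min(9, 7) = 7
b (Ravi): min(5, 6) = 5
c (Ravi): min(5, 7, 3) = 3
North (Farouk): max(7, 5, 3) = 7
d (Ravi): min(3, 8, 6) = 3
e (Ravi): min(2, 0) = 0
South (Farouk): max(3, 0) = 3
top (Ravi): min(7, 3) = 3
Ravi at top wants the lowest of {North=7, South=3}, so chooses South.

South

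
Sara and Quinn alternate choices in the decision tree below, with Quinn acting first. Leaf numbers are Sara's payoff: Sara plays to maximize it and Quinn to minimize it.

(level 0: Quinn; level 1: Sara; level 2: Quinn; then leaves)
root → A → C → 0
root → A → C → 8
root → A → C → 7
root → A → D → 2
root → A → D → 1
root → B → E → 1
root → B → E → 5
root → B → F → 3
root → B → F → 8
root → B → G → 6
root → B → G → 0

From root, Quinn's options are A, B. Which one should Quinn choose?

A

C (Quinn): min(0, 8, 7) = 0
D (Quinn): min(2, 1) = 1
A (Sara): max(0, 1) = 1
E (Quinn): min(1, 5) = 1
F (Quinn): min(3, 8) = 3
G (Quinn): min(6, 0) = 0
B (Sara): max(1, 3, 0) = 3
root (Quinn): min(1, 3) = 1
Quinn at root wants the lowest of {A=1, B=3}, so chooses A.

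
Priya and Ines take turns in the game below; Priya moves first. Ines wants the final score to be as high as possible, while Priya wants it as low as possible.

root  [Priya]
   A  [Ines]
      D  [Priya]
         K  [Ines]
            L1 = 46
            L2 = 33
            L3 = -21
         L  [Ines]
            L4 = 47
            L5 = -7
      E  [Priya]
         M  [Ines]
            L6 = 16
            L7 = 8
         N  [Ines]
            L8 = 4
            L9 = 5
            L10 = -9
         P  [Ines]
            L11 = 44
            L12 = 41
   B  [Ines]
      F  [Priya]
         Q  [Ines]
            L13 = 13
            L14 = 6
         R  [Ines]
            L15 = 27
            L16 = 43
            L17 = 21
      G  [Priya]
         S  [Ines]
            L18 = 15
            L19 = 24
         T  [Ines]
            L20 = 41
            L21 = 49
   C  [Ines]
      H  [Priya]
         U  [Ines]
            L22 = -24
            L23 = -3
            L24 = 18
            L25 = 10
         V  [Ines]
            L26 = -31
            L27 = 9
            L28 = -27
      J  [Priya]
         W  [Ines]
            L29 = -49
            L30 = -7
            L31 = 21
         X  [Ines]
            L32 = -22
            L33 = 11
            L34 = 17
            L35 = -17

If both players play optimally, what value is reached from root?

K (Ines): max(46, 33, -21) = 46
L (Ines): max(47, -7) = 47
D (Priya): min(46, 47) = 46
M (Ines): max(16, 8) = 16
N (Ines): max(4, 5, -9) = 5
P (Ines): max(44, 41) = 44
E (Priya): min(16, 5, 44) = 5
A (Ines): max(46, 5) = 46
Q (Ines): max(13, 6) = 13
R (Ines): max(27, 43, 21) = 43
F (Priya): min(13, 43) = 13
S (Ines): max(15, 24) = 24
T (Ines): max(41, 49) = 49
G (Priya): min(24, 49) = 24
B (Ines): max(13, 24) = 24
U (Ines): max(-24, -3, 18, 10) = 18
V (Ines): max(-31, 9, -27) = 9
H (Priya): min(18, 9) = 9
W (Ines): max(-49, -7, 21) = 21
X (Ines): max(-22, 11, 17, -17) = 17
J (Priya): min(21, 17) = 17
C (Ines): max(9, 17) = 17
root (Priya): min(46, 24, 17) = 17

17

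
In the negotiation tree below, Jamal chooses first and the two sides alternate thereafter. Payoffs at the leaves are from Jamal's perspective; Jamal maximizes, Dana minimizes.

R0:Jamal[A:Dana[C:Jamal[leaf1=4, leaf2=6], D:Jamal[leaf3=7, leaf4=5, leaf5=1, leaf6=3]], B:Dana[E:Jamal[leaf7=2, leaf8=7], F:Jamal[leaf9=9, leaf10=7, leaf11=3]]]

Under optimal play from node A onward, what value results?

C (Jamal): max(4, 6) = 6
D (Jamal): max(7, 5, 1, 3) = 7
A (Dana): min(6, 7) = 6

6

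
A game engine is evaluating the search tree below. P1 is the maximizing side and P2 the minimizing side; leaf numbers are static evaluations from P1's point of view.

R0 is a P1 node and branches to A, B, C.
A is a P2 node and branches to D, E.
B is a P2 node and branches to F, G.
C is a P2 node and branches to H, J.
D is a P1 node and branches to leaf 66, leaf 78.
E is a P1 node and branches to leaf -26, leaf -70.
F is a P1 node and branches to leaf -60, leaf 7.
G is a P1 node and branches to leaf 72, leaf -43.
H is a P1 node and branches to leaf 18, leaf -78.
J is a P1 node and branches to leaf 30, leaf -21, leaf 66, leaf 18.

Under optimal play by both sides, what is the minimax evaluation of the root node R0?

18

D (P1): max(66, 78) = 78
E (P1): max(-26, -70) = -26
A (P2): min(78, -26) = -26
F (P1): max(-60, 7) = 7
G (P1): max(72, -43) = 72
B (P2): min(7, 72) = 7
H (P1): max(18, -78) = 18
J (P1): max(30, -21, 66, 18) = 66
C (P2): min(18, 66) = 18
R0 (P1): max(-26, 7, 18) = 18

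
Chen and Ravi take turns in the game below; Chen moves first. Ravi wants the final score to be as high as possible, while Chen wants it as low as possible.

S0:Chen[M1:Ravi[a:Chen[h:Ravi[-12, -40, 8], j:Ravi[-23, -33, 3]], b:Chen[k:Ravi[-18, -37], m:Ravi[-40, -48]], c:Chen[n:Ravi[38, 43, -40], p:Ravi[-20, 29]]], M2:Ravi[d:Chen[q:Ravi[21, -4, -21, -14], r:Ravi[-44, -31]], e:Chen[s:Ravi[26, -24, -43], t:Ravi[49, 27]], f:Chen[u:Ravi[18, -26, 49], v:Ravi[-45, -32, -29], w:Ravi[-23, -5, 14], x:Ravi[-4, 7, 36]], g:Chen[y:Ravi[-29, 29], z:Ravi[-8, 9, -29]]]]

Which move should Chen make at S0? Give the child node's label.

h (Ravi): max(-12, -40, 8) = 8
j (Ravi): max(-23, -33, 3) = 3
a (Chen): min(8, 3) = 3
k (Ravi): max(-18, -37) = -18
m (Ravi): max(-40, -48) = -40
b (Chen): min(-18, -40) = -40
n (Ravi): max(38, 43, -40) = 43
p (Ravi): max(-20, 29) = 29
c (Chen): min(43, 29) = 29
M1 (Ravi): max(3, -40, 29) = 29
q (Ravi): max(21, -4, -21, -14) = 21
r (Ravi): max(-44, -31) = -31
d (Chen): min(21, -31) = -31
s (Ravi): max(26, -24, -43) = 26
t (Ravi): max(49, 27) = 49
e (Chen): min(26, 49) = 26
u (Ravi): max(18, -26, 49) = 49
v (Ravi): max(-45, -32, -29) = -29
w (Ravi): max(-23, -5, 14) = 14
x (Ravi): max(-4, 7, 36) = 36
f (Chen): min(49, -29, 14, 36) = -29
y (Ravi): max(-29, 29) = 29
z (Ravi): max(-8, 9, -29) = 9
g (Chen): min(29, 9) = 9
M2 (Ravi): max(-31, 26, -29, 9) = 26
S0 (Chen): min(29, 26) = 26
Chen at S0 wants the lowest of {M1=29, M2=26}, so chooses M2.

M2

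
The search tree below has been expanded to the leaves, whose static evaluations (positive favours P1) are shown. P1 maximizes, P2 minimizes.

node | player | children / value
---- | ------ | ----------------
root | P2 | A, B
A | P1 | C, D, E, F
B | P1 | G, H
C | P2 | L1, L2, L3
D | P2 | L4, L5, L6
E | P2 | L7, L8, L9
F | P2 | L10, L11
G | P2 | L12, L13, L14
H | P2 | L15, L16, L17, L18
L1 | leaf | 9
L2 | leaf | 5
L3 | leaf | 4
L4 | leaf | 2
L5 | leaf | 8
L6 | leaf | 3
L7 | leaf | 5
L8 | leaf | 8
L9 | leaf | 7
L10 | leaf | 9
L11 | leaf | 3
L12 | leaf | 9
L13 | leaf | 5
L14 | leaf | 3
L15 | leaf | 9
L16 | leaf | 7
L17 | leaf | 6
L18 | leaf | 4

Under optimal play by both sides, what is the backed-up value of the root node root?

4

C (P2): min(9, 5, 4) = 4
D (P2): min(2, 8, 3) = 2
E (P2): min(5, 8, 7) = 5
F (P2): min(9, 3) = 3
A (P1): max(4, 2, 5, 3) = 5
G (P2): min(9, 5, 3) = 3
H (P2): min(9, 7, 6, 4) = 4
B (P1): max(3, 4) = 4
root (P2): min(5, 4) = 4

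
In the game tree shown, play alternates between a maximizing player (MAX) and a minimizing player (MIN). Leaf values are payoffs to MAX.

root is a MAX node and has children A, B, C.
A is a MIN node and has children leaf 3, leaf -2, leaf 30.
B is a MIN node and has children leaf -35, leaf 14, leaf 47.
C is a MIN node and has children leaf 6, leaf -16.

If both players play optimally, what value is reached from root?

-2

A (MIN): min(3, -2, 30) = -2
B (MIN): min(-35, 14, 47) = -35
C (MIN): min(6, -16) = -16
root (MAX): max(-2, -35, -16) = -2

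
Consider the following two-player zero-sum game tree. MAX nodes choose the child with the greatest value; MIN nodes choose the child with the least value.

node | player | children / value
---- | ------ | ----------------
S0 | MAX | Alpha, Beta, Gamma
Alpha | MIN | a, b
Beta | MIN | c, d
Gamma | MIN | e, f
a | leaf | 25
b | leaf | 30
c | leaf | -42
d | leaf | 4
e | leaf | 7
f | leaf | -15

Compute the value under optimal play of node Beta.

Beta (MIN): min(-42, 4) = -42

-42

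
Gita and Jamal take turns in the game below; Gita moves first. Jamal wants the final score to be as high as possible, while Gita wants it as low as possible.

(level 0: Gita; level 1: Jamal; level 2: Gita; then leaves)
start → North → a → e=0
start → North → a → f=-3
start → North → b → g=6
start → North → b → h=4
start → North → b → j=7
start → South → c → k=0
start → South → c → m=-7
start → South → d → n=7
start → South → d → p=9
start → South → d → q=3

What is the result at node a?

a (Gita): min(0, -3) = -3

-3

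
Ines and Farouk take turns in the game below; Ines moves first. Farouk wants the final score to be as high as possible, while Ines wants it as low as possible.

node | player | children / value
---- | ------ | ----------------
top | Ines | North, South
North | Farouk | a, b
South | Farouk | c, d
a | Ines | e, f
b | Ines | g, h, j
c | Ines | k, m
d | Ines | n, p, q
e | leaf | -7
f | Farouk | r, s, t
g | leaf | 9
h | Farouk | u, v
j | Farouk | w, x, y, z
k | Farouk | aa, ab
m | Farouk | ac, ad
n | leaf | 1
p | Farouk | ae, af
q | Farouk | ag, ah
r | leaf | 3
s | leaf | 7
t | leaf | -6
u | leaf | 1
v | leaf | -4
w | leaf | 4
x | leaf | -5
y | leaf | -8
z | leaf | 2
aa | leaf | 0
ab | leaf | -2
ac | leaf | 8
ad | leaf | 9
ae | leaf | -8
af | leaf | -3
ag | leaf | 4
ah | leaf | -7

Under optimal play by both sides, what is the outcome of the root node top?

0

f (Farouk): max(3, 7, -6) = 7
a (Ines): min(-7, 7) = -7
h (Farouk): max(1, -4) = 1
j (Farouk): max(4, -5, -8, 2) = 4
b (Ines): min(9, 1, 4) = 1
North (Farouk): max(-7, 1) = 1
k (Farouk): max(0, -2) = 0
m (Farouk): max(8, 9) = 9
c (Ines): min(0, 9) = 0
p (Farouk): max(-8, -3) = -3
q (Farouk): max(4, -7) = 4
d (Ines): min(1, -3, 4) = -3
South (Farouk): max(0, -3) = 0
top (Ines): min(1, 0) = 0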